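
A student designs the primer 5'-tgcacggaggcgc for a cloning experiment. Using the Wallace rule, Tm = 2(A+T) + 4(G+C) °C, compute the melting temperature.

46°C

A=2, T=1, C=4, G=6
AT pairs contribute 3, GC pairs contribute 10.
Tm = 2×3 + 4×10 = 46°C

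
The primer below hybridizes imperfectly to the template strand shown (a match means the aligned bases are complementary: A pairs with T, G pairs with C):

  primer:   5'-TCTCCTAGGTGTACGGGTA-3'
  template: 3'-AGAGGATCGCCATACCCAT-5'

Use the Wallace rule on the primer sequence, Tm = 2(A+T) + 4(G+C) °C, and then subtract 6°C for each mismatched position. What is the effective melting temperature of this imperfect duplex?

Primer base counts: A=3, T=6, G=6, C=4 → A+T=9, G+C=10
Perfect-match Tm = 2(9) + 4(10) = 18 + 40 = 58°C
Mismatches (positions where the bases are not complementary): 3 (at positions 9, 10, 14)
Effective Tm = 58 − 3×6 = 58 − 18 = 40°C

40°C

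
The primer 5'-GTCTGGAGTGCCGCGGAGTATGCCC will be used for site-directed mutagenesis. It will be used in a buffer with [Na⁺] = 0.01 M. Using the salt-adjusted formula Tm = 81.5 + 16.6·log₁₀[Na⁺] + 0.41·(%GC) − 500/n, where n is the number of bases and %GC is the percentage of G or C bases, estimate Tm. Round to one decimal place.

56.2°C

Length n = 25. Counting bases: C=7, G=10, T=5, A=3
G+C = 17, so %GC = 17/25 × 100 = 68%
Salt term: 16.6 × (-2) = -33.2
GC term: 0.41 × 68 = 27.88; length term: −500/25 = −20
Tm = 81.5 + (-33.2) + 27.88 − 20 = 56.18 → 56.2°C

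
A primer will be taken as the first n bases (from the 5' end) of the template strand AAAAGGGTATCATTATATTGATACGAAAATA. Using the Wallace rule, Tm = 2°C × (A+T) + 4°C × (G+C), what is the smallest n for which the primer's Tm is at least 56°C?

n = 23

First 22 bases: AAAAGGGTATCATTATATTGAT → Tm = 54°C (< 56°C)
First 23 bases: AAAAGGGTATCATTATATTGATA → Tm = 56°C (≥ 56°C)
Since every base adds ≥2°C, Tm only increases with n, so the threshold is first crossed at n = 23.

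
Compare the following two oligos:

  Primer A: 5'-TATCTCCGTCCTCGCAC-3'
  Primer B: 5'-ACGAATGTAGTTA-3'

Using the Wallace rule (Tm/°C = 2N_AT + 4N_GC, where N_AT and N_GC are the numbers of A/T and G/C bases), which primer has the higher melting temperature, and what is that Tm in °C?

Primer A, 54°C

Primer A: A+T=7, G+C=10 → Tm = 2(7)+4(10) = 54°C
Primer B: A+T=9, G+C=4 → Tm = 2(9)+4(4) = 34°C
54°C vs 34°C → primer A is higher.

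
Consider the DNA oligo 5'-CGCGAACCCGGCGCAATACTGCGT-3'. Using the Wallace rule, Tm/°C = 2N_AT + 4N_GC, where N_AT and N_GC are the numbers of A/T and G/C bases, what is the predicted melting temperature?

Base counts: A=5, T=3, C=9, G=7
A+T = 8, G+C = 16
Tm = 2×8 + 4×16 = 80°C

80°C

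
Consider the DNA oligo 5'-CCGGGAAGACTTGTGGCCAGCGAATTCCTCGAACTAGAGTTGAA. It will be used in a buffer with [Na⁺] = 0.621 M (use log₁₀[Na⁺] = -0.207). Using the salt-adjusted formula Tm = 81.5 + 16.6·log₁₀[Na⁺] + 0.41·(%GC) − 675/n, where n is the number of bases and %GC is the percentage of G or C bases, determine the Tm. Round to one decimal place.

84.2°C

Length n = 44. T=9, G=13, A=12, C=10
G+C = 23, so %GC = 23/44 × 100 = 52.273%
Salt term: 16.6 × (-0.207) = -3.436
GC term: 0.41 × 52.273 = 21.432; length term: −675/44 = −15.341
Tm = 81.5 + (-3.436) + 21.432 − 15.341 = 84.155 → 84.2°C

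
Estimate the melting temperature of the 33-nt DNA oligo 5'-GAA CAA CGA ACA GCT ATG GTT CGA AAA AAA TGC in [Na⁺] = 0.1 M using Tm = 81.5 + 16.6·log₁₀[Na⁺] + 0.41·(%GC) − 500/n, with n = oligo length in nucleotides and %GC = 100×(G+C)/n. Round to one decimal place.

65.9°C

Length n = 33. Scanning the sequence gives A=15, C=6, T=5, G=7.
G+C = 13, so %GC = 13/33 × 100 = 39.394%
Salt term: 16.6 × (-1) = -16.6
GC term: 0.41 × 39.394 = 16.152; length term: −500/33 = −15.152
Tm = 81.5 + (-16.6) + 16.152 − 15.152 = 65.9 → 65.9°C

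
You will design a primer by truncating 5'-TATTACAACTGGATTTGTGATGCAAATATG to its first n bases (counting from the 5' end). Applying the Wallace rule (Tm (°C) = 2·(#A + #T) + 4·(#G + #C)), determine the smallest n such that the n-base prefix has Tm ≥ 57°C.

First 21 bases: TATTACAACTGGATTTGTGAT → Tm = 54°C (< 57°C)
First 22 bases: TATTACAACTGGATTTGTGATG → Tm = 58°C (≥ 57°C)
Since every base adds ≥2°C, Tm only increases with n, so the threshold is first crossed at n = 22.

n = 22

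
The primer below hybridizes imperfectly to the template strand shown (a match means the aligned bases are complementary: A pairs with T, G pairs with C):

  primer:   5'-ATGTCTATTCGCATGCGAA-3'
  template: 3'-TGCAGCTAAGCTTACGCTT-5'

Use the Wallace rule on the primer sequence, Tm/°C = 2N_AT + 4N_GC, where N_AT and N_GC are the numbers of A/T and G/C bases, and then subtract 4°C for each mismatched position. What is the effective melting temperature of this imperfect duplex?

42°C

Primer base counts: A=5, T=6, G=4, C=4 → A+T=11, G+C=8
Perfect-match Tm = 2(11) + 4(8) = 22 + 32 = 54°C
Mismatches (positions where the bases are not complementary): 3 (at positions 2, 6, 12)
Effective Tm = 54 − 3×4 = 54 − 12 = 42°C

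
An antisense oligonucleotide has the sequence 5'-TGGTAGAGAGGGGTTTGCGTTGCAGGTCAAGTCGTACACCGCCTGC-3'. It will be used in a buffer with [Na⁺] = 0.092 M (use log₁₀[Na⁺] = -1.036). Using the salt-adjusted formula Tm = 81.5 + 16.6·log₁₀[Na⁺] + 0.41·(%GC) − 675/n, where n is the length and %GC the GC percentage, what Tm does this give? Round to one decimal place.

Length n = 46. Base counts: T=11, G=17, A=8, C=10
G+C = 27, so %GC = 27/46 × 100 = 58.696%
Salt term: 16.6 × (-1.036) = -17.198
GC term: 0.41 × 58.696 = 24.065; length term: −675/46 = −14.674
Tm = 81.5 + (-17.198) + 24.065 − 14.674 = 73.693 → 73.7°C

73.7°C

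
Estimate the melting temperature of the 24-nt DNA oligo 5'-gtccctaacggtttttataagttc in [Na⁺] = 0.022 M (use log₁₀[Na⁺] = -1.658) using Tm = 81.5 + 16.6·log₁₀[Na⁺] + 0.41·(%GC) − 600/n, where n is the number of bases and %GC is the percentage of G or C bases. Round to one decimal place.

Length n = 24. T=10, G=4, C=5, A=5
G+C = 9, so %GC = 9/24 × 100 = 37.5%
Salt term: 16.6 × (-1.658) = -27.523
GC term: 0.41 × 37.5 = 15.375; length term: −600/24 = −25
Tm = 81.5 + (-27.523) + 15.375 − 25 = 44.352 → 44.4°C

44.4°C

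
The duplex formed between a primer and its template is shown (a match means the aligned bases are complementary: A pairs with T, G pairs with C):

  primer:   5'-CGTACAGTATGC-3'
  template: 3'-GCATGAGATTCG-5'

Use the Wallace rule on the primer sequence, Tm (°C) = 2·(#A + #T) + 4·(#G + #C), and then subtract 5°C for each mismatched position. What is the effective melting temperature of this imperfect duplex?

Primer base counts: A=3, T=3, G=3, C=3 → A+T=6, G+C=6
Perfect-match Tm = 2(6) + 4(6) = 12 + 24 = 36°C
Mismatches (positions where the bases are not complementary): 3 (at positions 6, 7, 10)
Effective Tm = 36 − 3×5 = 36 − 15 = 21°C

21°C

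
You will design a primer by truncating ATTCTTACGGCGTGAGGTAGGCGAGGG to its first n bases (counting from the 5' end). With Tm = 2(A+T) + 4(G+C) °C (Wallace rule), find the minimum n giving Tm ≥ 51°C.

n = 17

First 16 bases: ATTCTTACGGCGTGAG → Tm = 48°C (< 51°C)
First 17 bases: ATTCTTACGGCGTGAGG → Tm = 52°C (≥ 51°C)
Since every base adds ≥2°C, Tm only increases with n, so the threshold is first crossed at n = 17.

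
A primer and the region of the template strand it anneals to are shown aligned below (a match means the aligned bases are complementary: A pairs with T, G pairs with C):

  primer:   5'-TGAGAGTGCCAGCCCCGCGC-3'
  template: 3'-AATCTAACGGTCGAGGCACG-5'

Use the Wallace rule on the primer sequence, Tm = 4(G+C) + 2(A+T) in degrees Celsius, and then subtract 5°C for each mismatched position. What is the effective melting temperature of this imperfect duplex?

50°C

Primer base counts: A=3, T=2, G=7, C=8 → A+T=5, G+C=15
Perfect-match Tm = 2(5) + 4(15) = 10 + 60 = 70°C
Mismatches (positions where the bases are not complementary): 4 (at positions 2, 6, 14, 18)
Effective Tm = 70 − 4×5 = 70 − 20 = 50°C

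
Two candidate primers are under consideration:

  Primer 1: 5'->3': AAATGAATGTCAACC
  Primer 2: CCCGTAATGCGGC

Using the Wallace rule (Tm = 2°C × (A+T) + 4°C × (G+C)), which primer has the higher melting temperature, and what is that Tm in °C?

Primer 1: A+T=10, G+C=5 → Tm = 2(10)+4(5) = 40°C
Primer 2: A+T=4, G+C=9 → Tm = 2(4)+4(9) = 44°C
40°C vs 44°C → primer 2 is higher.

Primer 2, 44°C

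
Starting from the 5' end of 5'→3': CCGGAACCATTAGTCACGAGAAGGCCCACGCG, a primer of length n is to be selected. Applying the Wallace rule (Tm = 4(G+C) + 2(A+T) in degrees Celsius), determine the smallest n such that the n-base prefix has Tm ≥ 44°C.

n = 15

First 14 bases: CCGGAACCATTAGT → Tm = 42°C (< 44°C)
First 15 bases: CCGGAACCATTAGTC → Tm = 46°C (≥ 44°C)
Each additional base adds 2°C (A/T) or 4°C (G/C), so Tm is non-decreasing in n; n = 15 is the first length to reach 44°C.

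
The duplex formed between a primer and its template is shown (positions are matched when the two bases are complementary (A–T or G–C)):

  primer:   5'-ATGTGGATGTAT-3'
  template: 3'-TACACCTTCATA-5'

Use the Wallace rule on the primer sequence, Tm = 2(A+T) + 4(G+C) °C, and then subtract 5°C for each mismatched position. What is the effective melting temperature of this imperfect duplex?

27°C

Primer base counts: A=3, T=5, G=4, C=0 → A+T=8, G+C=4
Perfect-match Tm = 2(8) + 4(4) = 16 + 16 = 32°C
Mismatches (positions where the bases are not complementary): 1 (at position 8)
Effective Tm = 32 − 1×5 = 32 − 5 = 27°C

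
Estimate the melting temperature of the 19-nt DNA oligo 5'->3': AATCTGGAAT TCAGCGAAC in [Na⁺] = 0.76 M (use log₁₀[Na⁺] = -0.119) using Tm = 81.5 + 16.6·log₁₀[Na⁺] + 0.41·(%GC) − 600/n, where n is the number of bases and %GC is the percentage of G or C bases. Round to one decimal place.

Length n = 19. A=7, G=4, C=4, T=4
G+C = 8, so %GC = 8/19 × 100 = 42.105%
Salt term: 16.6 × (-0.119) = -1.975
GC term: 0.41 × 42.105 = 17.263; length term: −600/19 = −31.579
Tm = 81.5 + (-1.975) + 17.263 − 31.579 = 65.209 → 65.2°C

65.2°C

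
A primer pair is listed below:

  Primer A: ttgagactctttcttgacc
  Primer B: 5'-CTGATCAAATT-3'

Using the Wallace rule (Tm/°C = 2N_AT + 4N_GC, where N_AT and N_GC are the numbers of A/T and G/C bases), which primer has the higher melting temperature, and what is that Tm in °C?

Primer A, 54°C

Primer A: A+T=11, G+C=8 → Tm = 2(11)+4(8) = 54°C
Primer B: A+T=8, G+C=3 → Tm = 2(8)+4(3) = 28°C
54°C vs 28°C → primer A is higher.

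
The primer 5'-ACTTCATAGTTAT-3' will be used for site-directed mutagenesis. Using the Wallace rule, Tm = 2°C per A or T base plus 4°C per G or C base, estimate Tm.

Scanning the sequence gives G=1, A=4, T=6, C=2.
AT pairs contribute 10, GC pairs contribute 3.
Tm = 2×10 + 4×3 = 32°C

32°C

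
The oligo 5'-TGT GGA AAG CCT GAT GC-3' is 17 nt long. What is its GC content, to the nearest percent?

C=3, T=4, A=4, G=6
G+C = 6 + 3 = 9 out of 17 bases
%GC = 9/17 × 100 = 52.94% ≈ 53%

53%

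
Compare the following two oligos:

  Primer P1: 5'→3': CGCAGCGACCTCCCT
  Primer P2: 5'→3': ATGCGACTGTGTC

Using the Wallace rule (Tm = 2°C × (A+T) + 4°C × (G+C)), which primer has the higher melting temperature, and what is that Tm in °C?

Primer P1, 52°C

Primer P1: A+T=4, G+C=11 → Tm = 2(4)+4(11) = 52°C
Primer P2: A+T=6, G+C=7 → Tm = 2(6)+4(7) = 40°C
52°C vs 40°C → primer P1 is higher.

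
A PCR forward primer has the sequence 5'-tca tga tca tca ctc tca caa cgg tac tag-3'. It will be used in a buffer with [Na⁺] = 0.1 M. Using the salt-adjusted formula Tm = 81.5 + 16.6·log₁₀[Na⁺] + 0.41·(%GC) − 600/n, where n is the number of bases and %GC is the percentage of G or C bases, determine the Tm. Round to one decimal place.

62.7°C

Length n = 30. Base counts: T=8, C=9, G=4, A=9
G+C = 13, so %GC = 13/30 × 100 = 43.333%
Salt term: 16.6 × (-1) = -16.6
GC term: 0.41 × 43.333 = 17.767; length term: −600/30 = −20
Tm = 81.5 + (-16.6) + 17.767 − 20 = 62.667 → 62.7°C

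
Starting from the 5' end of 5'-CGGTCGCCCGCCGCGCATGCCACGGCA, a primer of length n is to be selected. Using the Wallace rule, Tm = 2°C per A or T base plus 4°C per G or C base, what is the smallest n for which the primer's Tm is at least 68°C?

n = 19

First 18 bases: CGGTCGCCCGCCGCGCAT → Tm = 66°C (< 68°C)
First 19 bases: CGGTCGCCCGCCGCGCATG → Tm = 70°C (≥ 68°C)
Since every base adds ≥2°C, Tm only increases with n, so the threshold is first crossed at n = 19.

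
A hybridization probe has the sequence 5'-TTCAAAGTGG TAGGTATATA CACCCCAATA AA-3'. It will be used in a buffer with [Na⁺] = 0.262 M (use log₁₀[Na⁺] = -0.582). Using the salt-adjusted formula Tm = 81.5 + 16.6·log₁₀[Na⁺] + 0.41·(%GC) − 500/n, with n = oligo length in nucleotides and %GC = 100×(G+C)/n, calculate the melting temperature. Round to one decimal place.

Length n = 32. Scanning the sequence gives A=13, G=5, C=6, T=8.
G+C = 11, so %GC = 11/32 × 100 = 34.375%
Salt term: 16.6 × (-0.582) = -9.661
GC term: 0.41 × 34.375 = 14.094; length term: −500/32 = −15.625
Tm = 81.5 + (-9.661) + 14.094 − 15.625 = 70.308 → 70.3°C

70.3°C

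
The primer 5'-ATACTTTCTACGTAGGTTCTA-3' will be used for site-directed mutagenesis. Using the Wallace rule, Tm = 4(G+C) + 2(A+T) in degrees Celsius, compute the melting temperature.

A=5, T=9, C=4, G=3
AT pairs contribute 14, GC pairs contribute 7.
Tm = 2×14 + 4×7 = 56°C

56°C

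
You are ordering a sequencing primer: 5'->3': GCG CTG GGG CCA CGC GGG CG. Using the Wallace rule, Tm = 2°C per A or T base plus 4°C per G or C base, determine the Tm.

Counting bases: C=7, T=1, G=11, A=1
So N_AT = 2 and N_GC = 18.
Tm = 4·18 + 2·2 = 72 + 4 = 76°C

76°C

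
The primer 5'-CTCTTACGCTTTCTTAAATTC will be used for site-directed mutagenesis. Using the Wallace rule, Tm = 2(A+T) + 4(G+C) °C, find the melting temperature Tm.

C=6, T=10, A=4, G=1
AT pairs contribute 14, GC pairs contribute 7.
Tm = 2(14) + 4(7) = 28 + 28 = 56°C

56°C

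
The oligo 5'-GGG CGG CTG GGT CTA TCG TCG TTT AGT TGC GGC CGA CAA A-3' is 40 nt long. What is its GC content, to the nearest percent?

60%

C=9, G=15, T=10, A=6
G+C = 15 + 9 = 24 out of 40 bases
%GC = 24/40 × 100 = 60% ≈ 60%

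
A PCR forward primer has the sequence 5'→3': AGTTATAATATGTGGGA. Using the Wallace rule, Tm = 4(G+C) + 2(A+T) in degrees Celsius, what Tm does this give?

44°C

Base counts: C=0, G=5, A=6, T=6
So N_AT = 12 and N_GC = 5.
Tm = 2×12 + 4×5 = 44°C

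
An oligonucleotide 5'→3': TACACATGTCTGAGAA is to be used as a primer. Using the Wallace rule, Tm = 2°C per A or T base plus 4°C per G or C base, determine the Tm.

44°C

C=3, A=6, T=4, G=3
So N_AT = 10 and N_GC = 6.
Tm = 4·6 + 2·10 = 24 + 20 = 44°C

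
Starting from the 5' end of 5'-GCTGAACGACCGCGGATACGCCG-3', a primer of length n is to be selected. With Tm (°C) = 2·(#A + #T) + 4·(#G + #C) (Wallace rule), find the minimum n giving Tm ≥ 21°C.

First 6 bases: GCTGAA → Tm = 18°C (< 21°C)
First 7 bases: GCTGAAC → Tm = 22°C (≥ 21°C)
Each additional base adds 2°C (A/T) or 4°C (G/C), so Tm is non-decreasing in n; n = 7 is the first length to reach 21°C.

n = 7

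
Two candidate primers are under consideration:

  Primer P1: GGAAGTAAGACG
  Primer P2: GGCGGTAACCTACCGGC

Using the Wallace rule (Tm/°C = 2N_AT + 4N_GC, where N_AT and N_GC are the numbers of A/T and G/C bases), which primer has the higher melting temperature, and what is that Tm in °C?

Primer P1: A+T=6, G+C=6 → Tm = 2(6)+4(6) = 36°C
Primer P2: A+T=5, G+C=12 → Tm = 2(5)+4(12) = 58°C
36°C vs 58°C → primer P2 is higher.

Primer P2, 58°C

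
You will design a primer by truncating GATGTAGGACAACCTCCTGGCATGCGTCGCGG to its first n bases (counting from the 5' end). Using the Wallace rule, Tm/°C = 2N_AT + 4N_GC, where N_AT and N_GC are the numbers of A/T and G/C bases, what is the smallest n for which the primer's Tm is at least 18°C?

First 6 bases: GATGTA → Tm = 16°C (< 18°C)
First 7 bases: GATGTAG → Tm = 20°C (≥ 18°C)
Each additional base adds 2°C (A/T) or 4°C (G/C), so Tm is non-decreasing in n; n = 7 is the first length to reach 18°C.

n = 7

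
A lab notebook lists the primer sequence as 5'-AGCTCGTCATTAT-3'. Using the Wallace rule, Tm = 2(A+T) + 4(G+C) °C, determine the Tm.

Counting bases: G=2, C=3, T=5, A=3
A+T = 8, G+C = 5
Tm = 2(8) + 4(5) = 16 + 20 = 36°C

36°C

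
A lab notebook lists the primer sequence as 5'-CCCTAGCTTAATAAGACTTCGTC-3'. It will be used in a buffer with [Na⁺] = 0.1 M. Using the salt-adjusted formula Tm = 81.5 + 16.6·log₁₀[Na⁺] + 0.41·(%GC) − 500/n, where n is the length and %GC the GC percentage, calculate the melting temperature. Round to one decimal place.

Length n = 23. Scanning the sequence gives C=7, G=3, T=7, A=6.
G+C = 10, so %GC = 10/23 × 100 = 43.478%
Salt term: 16.6 × (-1) = -16.6
GC term: 0.41 × 43.478 = 17.826; length term: −500/23 = −21.739
Tm = 81.5 + (-16.6) + 17.826 − 21.739 = 60.987 → 61.0°C

61.0°C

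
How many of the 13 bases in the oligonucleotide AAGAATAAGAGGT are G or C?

4

Base counts: T=2, C=0, G=4, A=7
G+C = 4 + 0 = 4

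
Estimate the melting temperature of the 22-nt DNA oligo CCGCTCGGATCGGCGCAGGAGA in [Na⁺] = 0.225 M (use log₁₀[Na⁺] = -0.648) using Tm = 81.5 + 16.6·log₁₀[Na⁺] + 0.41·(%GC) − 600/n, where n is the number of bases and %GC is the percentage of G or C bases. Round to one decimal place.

73.3°C

Length n = 22. C=7, A=4, G=9, T=2
G+C = 16, so %GC = 16/22 × 100 = 72.727%
Salt term: 16.6 × (-0.648) = -10.757
GC term: 0.41 × 72.727 = 29.818; length term: −600/22 = −27.273
Tm = 81.5 + (-10.757) + 29.818 − 27.273 = 73.288 → 73.3°C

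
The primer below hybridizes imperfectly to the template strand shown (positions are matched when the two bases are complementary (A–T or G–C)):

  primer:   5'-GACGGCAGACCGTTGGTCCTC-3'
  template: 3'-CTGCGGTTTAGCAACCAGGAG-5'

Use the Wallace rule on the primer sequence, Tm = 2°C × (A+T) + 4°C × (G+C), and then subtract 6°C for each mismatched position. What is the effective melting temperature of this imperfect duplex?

52°C

Primer base counts: A=3, T=4, G=7, C=7 → A+T=7, G+C=14
Perfect-match Tm = 2(7) + 4(14) = 14 + 56 = 70°C
Mismatches (positions where the bases are not complementary): 3 (at positions 5, 8, 10)
Effective Tm = 70 − 3×6 = 70 − 18 = 52°C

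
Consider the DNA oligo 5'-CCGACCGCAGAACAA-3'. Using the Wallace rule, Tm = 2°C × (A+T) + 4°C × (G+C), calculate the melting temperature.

48°C

Counting bases: T=0, G=3, A=6, C=6
AT pairs contribute 6, GC pairs contribute 9.
Tm = 2(6) + 4(9) = 12 + 36 = 48°C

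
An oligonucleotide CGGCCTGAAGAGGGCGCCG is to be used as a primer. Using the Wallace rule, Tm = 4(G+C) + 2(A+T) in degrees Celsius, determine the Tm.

68°C

C=6, A=3, T=1, G=9
So N_AT = 4 and N_GC = 15.
Tm = 2×4 + 4×15 = 68°C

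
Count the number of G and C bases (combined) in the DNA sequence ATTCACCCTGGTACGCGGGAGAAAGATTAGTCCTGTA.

Base counts: A=10, T=9, C=8, G=10
G+C = 10 + 8 = 18

18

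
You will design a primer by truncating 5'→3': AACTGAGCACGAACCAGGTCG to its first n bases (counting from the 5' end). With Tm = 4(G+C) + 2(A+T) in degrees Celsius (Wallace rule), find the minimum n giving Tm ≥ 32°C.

n = 11

First 10 bases: AACTGAGCAC → Tm = 30°C (< 32°C)
First 11 bases: AACTGAGCACG → Tm = 34°C (≥ 32°C)
Since every base adds ≥2°C, Tm only increases with n, so the threshold is first crossed at n = 11.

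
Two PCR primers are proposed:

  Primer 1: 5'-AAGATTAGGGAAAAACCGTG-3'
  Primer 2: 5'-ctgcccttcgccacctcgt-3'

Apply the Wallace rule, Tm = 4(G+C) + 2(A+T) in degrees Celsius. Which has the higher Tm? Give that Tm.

Primer 2, 64°C

Primer 1: A+T=12, G+C=8 → Tm = 2(12)+4(8) = 56°C
Primer 2: A+T=6, G+C=13 → Tm = 2(6)+4(13) = 64°C
56°C vs 64°C → primer 2 is higher.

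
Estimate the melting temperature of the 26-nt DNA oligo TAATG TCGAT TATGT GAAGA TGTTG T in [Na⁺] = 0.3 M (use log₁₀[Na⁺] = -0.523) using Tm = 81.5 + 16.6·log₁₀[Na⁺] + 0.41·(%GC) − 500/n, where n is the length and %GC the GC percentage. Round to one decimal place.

Length n = 26. Base counts: T=11, A=7, C=1, G=7
G+C = 8, so %GC = 8/26 × 100 = 30.769%
Salt term: 16.6 × (-0.523) = -8.682
GC term: 0.41 × 30.769 = 12.615; length term: −500/26 = −19.231
Tm = 81.5 + (-8.682) + 12.615 − 19.231 = 66.202 → 66.2°C

66.2°C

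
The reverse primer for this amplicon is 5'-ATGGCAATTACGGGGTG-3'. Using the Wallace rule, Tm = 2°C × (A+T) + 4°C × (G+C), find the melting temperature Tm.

52°C

Counting bases: A=4, C=2, T=4, G=7
AT pairs contribute 8, GC pairs contribute 9.
Tm = 4·9 + 2·8 = 36 + 16 = 52°C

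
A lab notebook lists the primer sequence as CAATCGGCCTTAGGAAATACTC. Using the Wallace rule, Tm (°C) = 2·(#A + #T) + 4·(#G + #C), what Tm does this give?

64°C

G=4, A=7, T=5, C=6
A+T = 12, G+C = 10
Tm = 2×12 + 4×10 = 64°C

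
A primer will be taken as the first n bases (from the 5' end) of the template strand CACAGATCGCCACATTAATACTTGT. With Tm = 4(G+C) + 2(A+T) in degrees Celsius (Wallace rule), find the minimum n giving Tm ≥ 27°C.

n = 9

First 8 bases: CACAGATC → Tm = 24°C (< 27°C)
First 9 bases: CACAGATCG → Tm = 28°C (≥ 27°C)
Since every base adds ≥2°C, Tm only increases with n, so the threshold is first crossed at n = 9.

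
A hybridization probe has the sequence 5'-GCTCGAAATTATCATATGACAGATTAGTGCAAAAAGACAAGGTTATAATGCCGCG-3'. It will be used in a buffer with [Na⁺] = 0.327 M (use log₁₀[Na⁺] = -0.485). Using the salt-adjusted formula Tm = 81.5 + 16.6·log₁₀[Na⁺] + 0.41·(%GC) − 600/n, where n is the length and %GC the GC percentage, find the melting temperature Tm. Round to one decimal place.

78.2°C

Length n = 55. A=21, G=12, T=13, C=9
G+C = 21, so %GC = 21/55 × 100 = 38.182%
Salt term: 16.6 × (-0.485) = -8.051
GC term: 0.41 × 38.182 = 15.655; length term: −600/55 = −10.909
Tm = 81.5 + (-8.051) + 15.655 − 10.909 = 78.195 → 78.2°C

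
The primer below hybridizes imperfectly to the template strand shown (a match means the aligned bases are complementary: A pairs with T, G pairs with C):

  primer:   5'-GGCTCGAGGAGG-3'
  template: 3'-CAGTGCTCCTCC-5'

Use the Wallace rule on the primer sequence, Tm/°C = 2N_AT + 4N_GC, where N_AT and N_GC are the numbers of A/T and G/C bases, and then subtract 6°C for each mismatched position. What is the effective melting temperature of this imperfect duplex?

Primer base counts: A=2, T=1, G=7, C=2 → A+T=3, G+C=9
Perfect-match Tm = 2(3) + 4(9) = 6 + 36 = 42°C
Mismatches (positions where the bases are not complementary): 2 (at positions 2, 4)
Effective Tm = 42 − 2×6 = 42 − 12 = 30°C

30°C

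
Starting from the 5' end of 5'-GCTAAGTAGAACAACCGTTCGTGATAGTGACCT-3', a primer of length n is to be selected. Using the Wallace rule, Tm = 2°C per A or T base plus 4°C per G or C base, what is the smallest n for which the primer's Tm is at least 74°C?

n = 26

First 25 bases: GCTAAGTAGAACAACCGTTCGTGAT → Tm = 72°C (< 74°C)
First 26 bases: GCTAAGTAGAACAACCGTTCGTGATA → Tm = 74°C (≥ 74°C)
Each additional base adds 2°C (A/T) or 4°C (G/C), so Tm is non-decreasing in n; n = 26 is the first length to reach 74°C.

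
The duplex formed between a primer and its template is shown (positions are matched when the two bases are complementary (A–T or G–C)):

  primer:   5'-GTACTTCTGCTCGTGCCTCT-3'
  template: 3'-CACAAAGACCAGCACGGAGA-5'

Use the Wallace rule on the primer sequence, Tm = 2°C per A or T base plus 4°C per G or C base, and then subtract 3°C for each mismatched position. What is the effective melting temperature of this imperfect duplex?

53°C

Primer base counts: A=1, T=8, G=4, C=7 → A+T=9, G+C=11
Perfect-match Tm = 2(9) + 4(11) = 18 + 44 = 62°C
Mismatches (positions where the bases are not complementary): 3 (at positions 3, 4, 10)
Effective Tm = 62 − 3×3 = 62 − 9 = 53°C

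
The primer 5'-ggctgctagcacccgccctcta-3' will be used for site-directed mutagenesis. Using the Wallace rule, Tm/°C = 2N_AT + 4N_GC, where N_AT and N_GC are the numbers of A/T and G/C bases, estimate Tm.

Counting bases: G=5, C=10, T=4, A=3
AT pairs contribute 7, GC pairs contribute 15.
Tm = 2×7 + 4×15 = 74°C

74°C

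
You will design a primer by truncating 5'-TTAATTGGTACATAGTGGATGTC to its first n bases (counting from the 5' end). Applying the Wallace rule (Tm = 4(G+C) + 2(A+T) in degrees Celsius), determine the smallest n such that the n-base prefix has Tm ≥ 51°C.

First 19 bases: TTAATTGGTACATAGTGGA → Tm = 50°C (< 51°C)
First 20 bases: TTAATTGGTACATAGTGGAT → Tm = 52°C (≥ 51°C)
Each additional base adds 2°C (A/T) or 4°C (G/C), so Tm is non-decreasing in n; n = 20 is the first length to reach 51°C.

n = 20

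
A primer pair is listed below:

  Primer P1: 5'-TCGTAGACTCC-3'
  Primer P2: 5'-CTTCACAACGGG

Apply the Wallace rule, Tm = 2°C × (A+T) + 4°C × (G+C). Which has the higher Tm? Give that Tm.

Primer P2, 38°C

Primer P1: A+T=5, G+C=6 → Tm = 2(5)+4(6) = 34°C
Primer P2: A+T=5, G+C=7 → Tm = 2(5)+4(7) = 38°C
34°C vs 38°C → primer P2 is higher.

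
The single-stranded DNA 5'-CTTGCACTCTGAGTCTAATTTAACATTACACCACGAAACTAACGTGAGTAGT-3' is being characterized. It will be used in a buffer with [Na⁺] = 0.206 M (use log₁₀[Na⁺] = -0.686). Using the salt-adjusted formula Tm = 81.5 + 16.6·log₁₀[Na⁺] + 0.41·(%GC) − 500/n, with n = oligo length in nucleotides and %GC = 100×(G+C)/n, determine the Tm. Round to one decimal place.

76.3°C

Length n = 52. T=15, C=12, A=17, G=8
G+C = 20, so %GC = 20/52 × 100 = 38.462%
Salt term: 16.6 × (-0.686) = -11.388
GC term: 0.41 × 38.462 = 15.769; length term: −500/52 = −9.615
Tm = 81.5 + (-11.388) + 15.769 − 9.615 = 76.266 → 76.3°C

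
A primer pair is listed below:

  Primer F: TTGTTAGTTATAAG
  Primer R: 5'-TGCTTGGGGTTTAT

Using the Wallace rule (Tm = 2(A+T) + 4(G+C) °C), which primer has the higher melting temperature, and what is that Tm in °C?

Primer R, 40°C

Primer F: A+T=11, G+C=3 → Tm = 2(11)+4(3) = 34°C
Primer R: A+T=8, G+C=6 → Tm = 2(8)+4(6) = 40°C
34°C vs 40°C → primer R is higher.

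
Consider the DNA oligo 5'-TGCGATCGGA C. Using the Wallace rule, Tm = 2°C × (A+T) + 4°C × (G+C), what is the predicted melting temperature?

36°C

A=2, T=2, G=4, C=3
So N_AT = 4 and N_GC = 7.
Tm = 2×4 + 4×7 = 36°C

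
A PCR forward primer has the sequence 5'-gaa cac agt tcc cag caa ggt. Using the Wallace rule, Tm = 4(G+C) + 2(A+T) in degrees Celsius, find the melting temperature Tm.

Base counts: G=5, T=3, C=6, A=7
So N_AT = 10 and N_GC = 11.
Tm = 4·11 + 2·10 = 44 + 20 = 64°C

64°C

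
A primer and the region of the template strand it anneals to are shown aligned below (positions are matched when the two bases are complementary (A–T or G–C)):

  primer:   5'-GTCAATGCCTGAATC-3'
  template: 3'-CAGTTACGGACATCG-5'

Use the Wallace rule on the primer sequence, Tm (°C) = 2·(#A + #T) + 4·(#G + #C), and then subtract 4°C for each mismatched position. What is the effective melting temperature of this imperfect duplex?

Primer base counts: A=4, T=4, G=3, C=4 → A+T=8, G+C=7
Perfect-match Tm = 2(8) + 4(7) = 16 + 28 = 44°C
Mismatches (positions where the bases are not complementary): 2 (at positions 12, 14)
Effective Tm = 44 − 2×4 = 44 − 8 = 36°C

36°C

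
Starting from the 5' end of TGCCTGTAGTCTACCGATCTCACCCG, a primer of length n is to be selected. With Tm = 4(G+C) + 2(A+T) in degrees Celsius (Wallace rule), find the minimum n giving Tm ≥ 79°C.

n = 26

First 25 bases: TGCCTGTAGTCTACCGATCTCACCC → Tm = 78°C (< 79°C)
First 26 bases: TGCCTGTAGTCTACCGATCTCACCCG → Tm = 82°C (≥ 79°C)
Since every base adds ≥2°C, Tm only increases with n, so the threshold is first crossed at n = 26.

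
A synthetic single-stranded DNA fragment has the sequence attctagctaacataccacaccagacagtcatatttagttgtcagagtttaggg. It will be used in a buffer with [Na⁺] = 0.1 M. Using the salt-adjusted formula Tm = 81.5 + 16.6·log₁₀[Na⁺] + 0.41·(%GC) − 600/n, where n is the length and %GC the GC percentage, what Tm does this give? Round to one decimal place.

69.7°C

Length n = 54. Counting bases: C=11, T=16, A=17, G=10
G+C = 21, so %GC = 21/54 × 100 = 38.889%
Salt term: 16.6 × (-1) = -16.6
GC term: 0.41 × 38.889 = 15.944; length term: −600/54 = −11.111
Tm = 81.5 + (-16.6) + 15.944 − 11.111 = 69.733 → 69.7°C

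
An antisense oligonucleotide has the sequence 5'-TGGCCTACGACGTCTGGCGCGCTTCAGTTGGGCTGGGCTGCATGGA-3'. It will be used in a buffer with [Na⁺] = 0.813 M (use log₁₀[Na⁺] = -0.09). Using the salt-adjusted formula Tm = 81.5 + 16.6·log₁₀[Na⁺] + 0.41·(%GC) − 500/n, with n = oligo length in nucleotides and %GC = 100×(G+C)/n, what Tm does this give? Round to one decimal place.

95.9°C

Length n = 46. Base counts: A=5, C=12, T=11, G=18
G+C = 30, so %GC = 30/46 × 100 = 65.217%
Salt term: 16.6 × (-0.09) = -1.494
GC term: 0.41 × 65.217 = 26.739; length term: −500/46 = −10.87
Tm = 81.5 + (-1.494) + 26.739 − 10.87 = 95.875 → 95.9°C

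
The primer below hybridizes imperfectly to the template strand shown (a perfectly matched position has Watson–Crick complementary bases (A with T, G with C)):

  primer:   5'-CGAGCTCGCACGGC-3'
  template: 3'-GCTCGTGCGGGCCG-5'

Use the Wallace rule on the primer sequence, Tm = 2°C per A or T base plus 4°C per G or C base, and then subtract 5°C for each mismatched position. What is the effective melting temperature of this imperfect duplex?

Primer base counts: A=2, T=1, G=5, C=6 → A+T=3, G+C=11
Perfect-match Tm = 2(3) + 4(11) = 6 + 44 = 50°C
Mismatches (positions where the bases are not complementary): 2 (at positions 6, 10)
Effective Tm = 50 − 2×5 = 50 − 10 = 40°C

40°C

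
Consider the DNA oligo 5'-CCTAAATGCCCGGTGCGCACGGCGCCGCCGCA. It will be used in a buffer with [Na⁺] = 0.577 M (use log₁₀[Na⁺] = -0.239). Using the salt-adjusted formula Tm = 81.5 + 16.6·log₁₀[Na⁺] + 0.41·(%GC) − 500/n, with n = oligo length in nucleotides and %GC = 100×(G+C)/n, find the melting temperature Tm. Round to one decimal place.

92.7°C

Length n = 32. Scanning the sequence gives T=3, A=5, G=10, C=14.
G+C = 24, so %GC = 24/32 × 100 = 75%
Salt term: 16.6 × (-0.239) = -3.967
GC term: 0.41 × 75 = 30.75; length term: −500/32 = −15.625
Tm = 81.5 + (-3.967) + 30.75 − 15.625 = 92.658 → 92.7°C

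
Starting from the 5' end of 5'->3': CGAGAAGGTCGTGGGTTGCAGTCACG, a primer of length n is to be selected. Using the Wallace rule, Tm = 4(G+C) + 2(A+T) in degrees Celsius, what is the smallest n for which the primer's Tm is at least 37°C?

n = 12

First 11 bases: CGAGAAGGTCG → Tm = 36°C (< 37°C)
First 12 bases: CGAGAAGGTCGT → Tm = 38°C (≥ 37°C)
Each additional base adds 2°C (A/T) or 4°C (G/C), so Tm is non-decreasing in n; n = 12 is the first length to reach 37°C.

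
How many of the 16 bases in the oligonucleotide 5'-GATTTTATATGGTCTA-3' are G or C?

4

Counting bases: A=4, G=3, T=8, C=1
Total G or C: 3 + 1 = 4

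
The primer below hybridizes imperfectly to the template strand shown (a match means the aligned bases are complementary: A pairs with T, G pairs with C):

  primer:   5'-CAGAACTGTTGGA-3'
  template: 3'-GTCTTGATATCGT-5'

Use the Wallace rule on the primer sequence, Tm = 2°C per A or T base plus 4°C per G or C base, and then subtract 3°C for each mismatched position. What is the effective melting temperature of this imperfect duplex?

Primer base counts: A=4, T=3, G=4, C=2 → A+T=7, G+C=6
Perfect-match Tm = 2(7) + 4(6) = 14 + 24 = 38°C
Mismatches (positions where the bases are not complementary): 3 (at positions 8, 10, 12)
Effective Tm = 38 − 3×3 = 38 − 9 = 29°C

29°C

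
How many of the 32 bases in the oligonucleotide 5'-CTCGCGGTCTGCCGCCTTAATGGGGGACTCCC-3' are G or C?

22

Base counts: T=7, A=3, C=12, G=10
Total G or C: 10 + 12 = 22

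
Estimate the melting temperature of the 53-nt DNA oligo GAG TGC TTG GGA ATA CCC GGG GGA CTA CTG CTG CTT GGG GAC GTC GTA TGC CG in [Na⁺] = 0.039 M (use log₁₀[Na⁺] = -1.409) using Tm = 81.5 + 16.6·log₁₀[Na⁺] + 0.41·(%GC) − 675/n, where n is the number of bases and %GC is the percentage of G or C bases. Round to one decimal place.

Length n = 53. Counting bases: C=12, A=8, G=21, T=12
G+C = 33, so %GC = 33/53 × 100 = 62.264%
Salt term: 16.6 × (-1.409) = -23.389
GC term: 0.41 × 62.264 = 25.528; length term: −675/53 = −12.736
Tm = 81.5 + (-23.389) + 25.528 − 12.736 = 70.903 → 70.9°C

70.9°C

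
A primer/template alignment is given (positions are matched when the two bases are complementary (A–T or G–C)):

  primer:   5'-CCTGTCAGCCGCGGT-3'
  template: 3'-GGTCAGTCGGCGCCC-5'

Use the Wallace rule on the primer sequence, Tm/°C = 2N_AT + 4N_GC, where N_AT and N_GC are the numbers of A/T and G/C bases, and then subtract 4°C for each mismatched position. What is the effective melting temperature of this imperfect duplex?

Primer base counts: A=1, T=3, G=5, C=6 → A+T=4, G+C=11
Perfect-match Tm = 2(4) + 4(11) = 8 + 44 = 52°C
Mismatches (positions where the bases are not complementary): 2 (at positions 3, 15)
Effective Tm = 52 − 2×4 = 52 − 8 = 44°C

44°C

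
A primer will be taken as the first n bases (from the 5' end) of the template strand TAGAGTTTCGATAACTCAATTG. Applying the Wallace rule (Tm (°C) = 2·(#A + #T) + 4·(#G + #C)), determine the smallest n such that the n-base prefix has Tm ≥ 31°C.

n = 12

First 11 bases: TAGAGTTTCGA → Tm = 30°C (< 31°C)
First 12 bases: TAGAGTTTCGAT → Tm = 32°C (≥ 31°C)
Since every base adds ≥2°C, Tm only increases with n, so the threshold is first crossed at n = 12.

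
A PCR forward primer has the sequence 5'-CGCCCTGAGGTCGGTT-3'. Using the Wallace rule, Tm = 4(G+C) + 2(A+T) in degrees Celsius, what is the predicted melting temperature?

54°C

Scanning the sequence gives A=1, C=5, T=4, G=6.
So N_AT = 5 and N_GC = 11.
Tm = 2×5 + 4×11 = 54°C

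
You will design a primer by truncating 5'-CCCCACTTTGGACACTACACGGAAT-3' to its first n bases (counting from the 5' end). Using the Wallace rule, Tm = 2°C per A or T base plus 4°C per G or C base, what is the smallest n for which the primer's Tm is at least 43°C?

n = 14

First 13 bases: CCCCACTTTGGAC → Tm = 42°C (< 43°C)
First 14 bases: CCCCACTTTGGACA → Tm = 44°C (≥ 43°C)
Each additional base adds 2°C (A/T) or 4°C (G/C), so Tm is non-decreasing in n; n = 14 is the first length to reach 43°C.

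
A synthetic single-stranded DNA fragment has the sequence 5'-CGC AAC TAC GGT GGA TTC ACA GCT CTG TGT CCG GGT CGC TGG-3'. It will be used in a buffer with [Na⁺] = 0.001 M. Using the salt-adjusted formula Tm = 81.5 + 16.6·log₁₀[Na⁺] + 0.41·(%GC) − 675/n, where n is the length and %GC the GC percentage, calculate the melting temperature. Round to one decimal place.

41.0°C

Length n = 42. Scanning the sequence gives T=10, G=14, A=6, C=12.
G+C = 26, so %GC = 26/42 × 100 = 61.905%
Salt term: 16.6 × (-3) = -49.8
GC term: 0.41 × 61.905 = 25.381; length term: −675/42 = −16.071
Tm = 81.5 + (-49.8) + 25.381 − 16.071 = 41.01 → 41.0°C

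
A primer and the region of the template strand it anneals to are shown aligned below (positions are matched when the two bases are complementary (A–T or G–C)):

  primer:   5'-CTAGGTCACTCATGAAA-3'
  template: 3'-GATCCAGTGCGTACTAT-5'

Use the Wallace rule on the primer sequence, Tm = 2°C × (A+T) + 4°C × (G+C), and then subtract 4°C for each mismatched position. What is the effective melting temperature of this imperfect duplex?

40°C

Primer base counts: A=6, T=4, G=3, C=4 → A+T=10, G+C=7
Perfect-match Tm = 2(10) + 4(7) = 20 + 28 = 48°C
Mismatches (positions where the bases are not complementary): 2 (at positions 10, 16)
Effective Tm = 48 − 2×4 = 48 − 8 = 40°C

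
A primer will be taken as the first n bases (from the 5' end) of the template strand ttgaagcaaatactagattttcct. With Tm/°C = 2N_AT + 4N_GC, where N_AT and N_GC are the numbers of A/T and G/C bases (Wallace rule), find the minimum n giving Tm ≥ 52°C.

First 20 bases: TTGAAGCAAATACTAGATTT → Tm = 50°C (< 52°C)
First 21 bases: TTGAAGCAAATACTAGATTTT → Tm = 52°C (≥ 52°C)
Since every base adds ≥2°C, Tm only increases with n, so the threshold is first crossed at n = 21.

n = 21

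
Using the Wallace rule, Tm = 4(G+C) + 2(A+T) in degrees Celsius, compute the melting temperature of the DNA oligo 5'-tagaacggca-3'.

30°C

Counting bases: T=1, A=4, G=3, C=2
A+T = 5, G+C = 5
Tm = 4·5 + 2·5 = 20 + 10 = 30°C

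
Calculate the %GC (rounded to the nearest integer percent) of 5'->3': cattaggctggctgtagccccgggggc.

Counting bases: G=11, T=5, A=3, C=8
G+C = 11 + 8 = 19 out of 27 bases
%GC = 19/27 × 100 = 70.37% ≈ 70%

70%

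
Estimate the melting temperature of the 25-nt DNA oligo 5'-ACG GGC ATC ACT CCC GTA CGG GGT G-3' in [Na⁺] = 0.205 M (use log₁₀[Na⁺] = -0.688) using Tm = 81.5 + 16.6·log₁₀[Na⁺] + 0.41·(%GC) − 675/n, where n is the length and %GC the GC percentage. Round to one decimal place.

Length n = 25. Base counts: G=9, A=4, C=8, T=4
G+C = 17, so %GC = 17/25 × 100 = 68%
Salt term: 16.6 × (-0.688) = -11.421
GC term: 0.41 × 68 = 27.88; length term: −675/25 = −27
Tm = 81.5 + (-11.421) + 27.88 − 27 = 70.959 → 71.0°C

71.0°C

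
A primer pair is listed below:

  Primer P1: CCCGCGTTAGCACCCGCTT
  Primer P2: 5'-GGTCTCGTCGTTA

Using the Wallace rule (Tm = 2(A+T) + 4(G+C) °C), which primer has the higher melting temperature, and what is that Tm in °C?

Primer P1, 64°C

Primer P1: A+T=6, G+C=13 → Tm = 2(6)+4(13) = 64°C
Primer P2: A+T=6, G+C=7 → Tm = 2(6)+4(7) = 40°C
64°C vs 40°C → primer P1 is higher.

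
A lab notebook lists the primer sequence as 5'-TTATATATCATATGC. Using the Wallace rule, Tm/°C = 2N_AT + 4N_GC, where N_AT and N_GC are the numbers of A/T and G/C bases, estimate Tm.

36°C

Base counts: T=7, C=2, A=5, G=1
So N_AT = 12 and N_GC = 3.
Tm = 2(12) + 4(3) = 24 + 12 = 36°C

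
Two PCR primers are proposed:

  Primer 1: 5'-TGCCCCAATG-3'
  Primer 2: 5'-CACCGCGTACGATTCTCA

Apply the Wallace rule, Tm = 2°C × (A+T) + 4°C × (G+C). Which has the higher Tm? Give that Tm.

Primer 2, 56°C

Primer 1: A+T=4, G+C=6 → Tm = 2(4)+4(6) = 32°C
Primer 2: A+T=8, G+C=10 → Tm = 2(8)+4(10) = 56°C
32°C vs 56°C → primer 2 is higher.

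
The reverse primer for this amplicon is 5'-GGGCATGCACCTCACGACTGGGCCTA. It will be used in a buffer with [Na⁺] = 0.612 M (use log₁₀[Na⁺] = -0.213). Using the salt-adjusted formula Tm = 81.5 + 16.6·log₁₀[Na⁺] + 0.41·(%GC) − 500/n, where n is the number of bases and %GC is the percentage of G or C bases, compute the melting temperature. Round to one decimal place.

85.5°C

Length n = 26. Counting bases: T=4, A=5, G=8, C=9
G+C = 17, so %GC = 17/26 × 100 = 65.385%
Salt term: 16.6 × (-0.213) = -3.536
GC term: 0.41 × 65.385 = 26.808; length term: −500/26 = −19.231
Tm = 81.5 + (-3.536) + 26.808 − 19.231 = 85.541 → 85.5°C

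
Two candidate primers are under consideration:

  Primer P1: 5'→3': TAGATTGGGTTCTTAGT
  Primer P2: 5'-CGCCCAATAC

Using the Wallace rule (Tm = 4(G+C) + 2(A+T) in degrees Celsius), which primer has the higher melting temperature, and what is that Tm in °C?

Primer P1: A+T=11, G+C=6 → Tm = 2(11)+4(6) = 46°C
Primer P2: A+T=4, G+C=6 → Tm = 2(4)+4(6) = 32°C
46°C vs 32°C → primer P1 is higher.

Primer P1, 46°C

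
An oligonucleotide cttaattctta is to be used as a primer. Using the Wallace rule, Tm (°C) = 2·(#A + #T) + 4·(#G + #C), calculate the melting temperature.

Base counts: A=3, G=0, C=2, T=6
So N_AT = 9 and N_GC = 2.
Tm = 2×9 + 4×2 = 26°C

26°C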